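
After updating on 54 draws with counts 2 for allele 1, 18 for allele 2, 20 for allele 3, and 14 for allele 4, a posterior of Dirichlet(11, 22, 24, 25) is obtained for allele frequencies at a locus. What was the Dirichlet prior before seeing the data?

Dirichlet(9, 4, 4, 11)

For a Dirichlet(α) prior with multinomial counts c, the posterior is Dirichlet(α + c) componentwise.
Subtract each count from the matching posterior parameter: 11−2=9, 22−18=4, 24−20=4, 25−14=11.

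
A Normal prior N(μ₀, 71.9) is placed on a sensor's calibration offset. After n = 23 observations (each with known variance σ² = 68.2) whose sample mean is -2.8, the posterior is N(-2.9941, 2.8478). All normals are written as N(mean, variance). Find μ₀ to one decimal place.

The posterior mean is a precision-weighted average: μ_n = (τ₀μ₀ + τ_data·x̄)/(τ₀+τ_data), with τ₀=1/σ₀² and τ_data=n/σ².
Here τ₀ = 1/71.9 = 0.013908 and τ_data = 23/68.2 = 0.337243, so τ_n = 0.351151.
Rearranging for μ₀: μ₀ = (μ_n·τ_n − τ_data·x̄)/τ₀ = (-2.9941·0.351151 − 0.337243·-2.8) / 0.013908 = -0.107101/0.013908 ≈ -7.7.

μ₀ = -7.7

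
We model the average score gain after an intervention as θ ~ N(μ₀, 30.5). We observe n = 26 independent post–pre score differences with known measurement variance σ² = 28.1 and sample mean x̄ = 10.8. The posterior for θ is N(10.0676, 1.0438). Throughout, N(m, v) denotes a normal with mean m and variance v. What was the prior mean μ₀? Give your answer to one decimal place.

μ₀ = -10.6

With known observation variance, the Normal–Normal posterior has precision τ_n = τ₀ + n/σ² and mean μ_n = (τ₀μ₀ + (n/σ²)x̄)/τ_n.
Here τ₀ = 1/30.5 = 0.032787 and τ_data = 26/28.1 = 0.925267, so τ_n = 0.958054.
Rearranging for μ₀: μ₀ = (μ_n·τ_n − τ_data·x̄)/τ₀ = (10.0676·0.958054 − 0.925267·10.8) / 0.032787 = -0.347579/0.032787 ≈ -10.6.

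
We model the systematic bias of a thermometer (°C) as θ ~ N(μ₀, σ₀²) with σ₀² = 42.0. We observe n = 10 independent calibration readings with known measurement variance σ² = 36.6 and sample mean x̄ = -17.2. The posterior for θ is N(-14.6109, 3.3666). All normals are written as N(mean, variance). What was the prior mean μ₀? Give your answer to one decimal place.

μ₀ = 15.1

With known observation variance, the Normal–Normal posterior has precision τ_n = τ₀ + n/σ² and mean μ_n = (τ₀μ₀ + (n/σ²)x̄)/τ_n.
Here τ₀ = 1/42.0 = 0.023810 and τ_data = 10/36.6 = 0.273224, so τ_n = 0.297034.
Rearranging for μ₀: μ₀ = (μ_n·τ_n − τ_data·x̄)/τ₀ = (-14.6109·0.297034 − 0.273224·-17.2) / 0.023810 = 0.359519/0.023810 ≈ 15.1.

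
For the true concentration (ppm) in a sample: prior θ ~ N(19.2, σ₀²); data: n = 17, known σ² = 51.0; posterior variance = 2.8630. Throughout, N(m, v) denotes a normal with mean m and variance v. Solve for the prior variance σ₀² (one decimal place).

For the Normal–Normal model with known σ², precisions add: τ_n = τ₀ + n/σ².
So 1/σ₀² = 1/2.8630 − 17/51.0 = 0.349284 − 0.333333 = 0.015951.
Hence σ₀² = 1/0.015951 ≈ 62.7.

σ₀² = 62.7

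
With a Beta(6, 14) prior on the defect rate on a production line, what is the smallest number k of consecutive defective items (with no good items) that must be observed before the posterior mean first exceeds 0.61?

After k defective items and 0 good items the posterior is Beta(6+k, 14), with mean (6+k)/(6+14+k).
Set (6+k)/(20+k) > 0.61 and solve: k > (0.61·20 − 6)/(1 − 0.61) = 15.897.
The smallest integer exceeding 15.897 is 16.

k = 16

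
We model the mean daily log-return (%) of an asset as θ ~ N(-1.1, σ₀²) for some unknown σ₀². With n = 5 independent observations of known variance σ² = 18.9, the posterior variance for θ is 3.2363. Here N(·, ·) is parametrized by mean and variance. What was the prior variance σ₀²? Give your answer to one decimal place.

For the Normal–Normal model with known σ², precisions add: τ_n = τ₀ + n/σ².
So 1/σ₀² = 1/3.2363 − 5/18.9 = 0.308995 − 0.264550 = 0.044445.
Hence σ₀² = 1/0.044445 ≈ 22.5.

σ₀² = 22.5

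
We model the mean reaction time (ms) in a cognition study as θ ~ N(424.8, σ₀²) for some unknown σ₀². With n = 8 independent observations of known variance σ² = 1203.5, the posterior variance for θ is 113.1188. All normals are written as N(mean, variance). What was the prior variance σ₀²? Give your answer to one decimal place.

Posterior precision equals prior precision plus data precision: 1/σ_n² = 1/σ₀² + n/σ².
So 1/σ₀² = 1/113.1188 − 8/1203.5 = 0.008840 − 0.006647 = 0.002193.
Hence σ₀² = 1/0.002193 ≈ 456.0.

σ₀² = 456.0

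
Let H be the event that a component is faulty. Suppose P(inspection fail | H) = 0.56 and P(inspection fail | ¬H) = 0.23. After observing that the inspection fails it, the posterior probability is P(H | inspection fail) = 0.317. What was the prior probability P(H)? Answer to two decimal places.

P(H) = 0.16

In odds form, posterior odds = prior odds × likelihood ratio, so prior odds = posterior odds ÷ LR.
Posterior odds = 0.317/(1−0.317) = 0.4641. LR = 0.56/0.23 = 2.4348.
Prior odds = 0.4641/2.4348 = 0.1906, so P(H) = 0.1906/(1+0.1906) ≈ 0.16.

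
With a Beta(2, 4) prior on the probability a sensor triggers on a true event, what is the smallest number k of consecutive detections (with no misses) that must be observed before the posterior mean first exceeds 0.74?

After k detections and 0 misses the posterior is Beta(2+k, 4), with mean (2+k)/(2+4+k).
Set (2+k)/(6+k) > 0.74 and solve: k > (0.74·6 − 2)/(1 − 0.74) = 9.385.
The smallest integer exceeding 9.385 is 10.

k = 10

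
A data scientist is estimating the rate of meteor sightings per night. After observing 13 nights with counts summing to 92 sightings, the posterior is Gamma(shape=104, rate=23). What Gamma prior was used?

Gamma(shape=12, rate=10)

A Gamma(α, β) prior (rate parametrization) on a Poisson rate with n observations summing to S gives posterior Gamma(α+S, β+n).
So α = 104 − 92 = 12 and β = 23 − 13 = 10.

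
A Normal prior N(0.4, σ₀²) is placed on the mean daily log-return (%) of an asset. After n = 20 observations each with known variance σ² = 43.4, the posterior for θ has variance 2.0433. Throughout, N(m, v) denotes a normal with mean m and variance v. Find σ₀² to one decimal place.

Posterior precision equals prior precision plus data precision: 1/σ_n² = 1/σ₀² + n/σ².
So 1/σ₀² = 1/2.0433 − 20/43.4 = 0.489404 − 0.460829 = 0.028575.
Hence σ₀² = 1/0.028575 ≈ 35.0.

σ₀² = 35.0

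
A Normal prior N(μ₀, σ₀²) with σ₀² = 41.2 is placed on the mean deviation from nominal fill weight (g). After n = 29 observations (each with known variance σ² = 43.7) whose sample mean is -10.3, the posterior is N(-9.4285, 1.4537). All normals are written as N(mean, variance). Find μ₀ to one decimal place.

μ₀ = 14.4

With known observation variance, the Normal–Normal posterior has precision τ_n = τ₀ + n/σ² and mean μ_n = (τ₀μ₀ + (n/σ²)x̄)/τ_n.
Here τ₀ = 1/41.2 = 0.024272 and τ_data = 29/43.7 = 0.663616, so τ_n = 0.687888.
Rearranging for μ₀: μ₀ = (μ_n·τ_n − τ_data·x̄)/τ₀ = (-9.4285·0.687888 − 0.663616·-10.3) / 0.024272 = 0.349493/0.024272 ≈ 14.4.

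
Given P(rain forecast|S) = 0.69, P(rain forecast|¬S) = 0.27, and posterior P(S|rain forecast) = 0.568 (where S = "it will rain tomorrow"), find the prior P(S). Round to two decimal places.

P(S) = 0.34

Bayes' rule in odds form gives O(S|E) = O(S)·[P(E|S)/P(E|¬S)], hence O(S) = O(S|E)/LR.
Posterior odds = 0.568/(1−0.568) = 1.3148. LR = 0.69/0.27 = 2.5556.
Prior odds = 1.3148/2.5556 = 0.5145, so P(S) = 0.5145/(1+0.5145) ≈ 0.34.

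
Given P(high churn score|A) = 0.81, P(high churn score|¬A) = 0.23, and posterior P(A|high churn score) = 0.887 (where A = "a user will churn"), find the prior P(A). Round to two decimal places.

Bayes' rule in odds form gives O(A|E) = O(A)·[P(E|A)/P(E|¬A)], hence O(A) = O(A|E)/LR.
Posterior odds = 0.887/(1−0.887) = 7.8496. LR = 0.81/0.23 = 3.5217.
Prior odds = 7.8496/3.5217 = 2.2289, so P(A) = 2.2289/(1+2.2289) ≈ 0.69.

P(A) = 0.69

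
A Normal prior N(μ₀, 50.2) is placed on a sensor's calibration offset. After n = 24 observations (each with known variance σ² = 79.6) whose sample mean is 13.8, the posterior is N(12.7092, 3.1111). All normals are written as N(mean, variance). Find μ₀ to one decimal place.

With known observation variance, the Normal–Normal posterior has precision τ_n = τ₀ + n/σ² and mean μ_n = (τ₀μ₀ + (n/σ²)x̄)/τ_n.
Here τ₀ = 1/50.2 = 0.019920 and τ_data = 24/79.6 = 0.301508, so τ_n = 0.321428.
Rearranging for μ₀: μ₀ = (μ_n·τ_n − τ_data·x̄)/τ₀ = (12.7092·0.321428 − 0.301508·13.8) / 0.019920 = -0.075718/0.019920 ≈ -3.8.

μ₀ = -3.8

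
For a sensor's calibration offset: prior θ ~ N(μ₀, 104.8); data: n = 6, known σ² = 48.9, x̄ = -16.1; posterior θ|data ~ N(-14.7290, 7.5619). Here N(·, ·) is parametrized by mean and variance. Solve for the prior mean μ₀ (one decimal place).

The posterior mean is a precision-weighted average: μ_n = (τ₀μ₀ + τ_data·x̄)/(τ₀+τ_data), with τ₀=1/σ₀² and τ_data=n/σ².
Here τ₀ = 1/104.8 = 0.009542 and τ_data = 6/48.9 = 0.122699, so τ_n = 0.132241.
Rearranging for μ₀: μ₀ = (μ_n·τ_n − τ_data·x̄)/τ₀ = (-14.7290·0.132241 − 0.122699·-16.1) / 0.009542 = 0.027676/0.009542 ≈ 2.9.

μ₀ = 2.9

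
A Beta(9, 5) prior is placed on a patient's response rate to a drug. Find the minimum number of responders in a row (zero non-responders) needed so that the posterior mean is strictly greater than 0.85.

After k responders and 0 non-responders the posterior is Beta(9+k, 5), with mean (9+k)/(9+5+k).
Set (9+k)/(14+k) > 0.85 and solve: k > (0.85·14 − 9)/(1 − 0.85) = 19.333.
The smallest integer exceeding 19.333 is 20.

k = 20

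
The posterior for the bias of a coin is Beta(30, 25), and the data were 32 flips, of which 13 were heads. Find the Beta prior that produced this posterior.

A Beta(α, β) prior with s successes and f failures in binomial data gives a Beta(α+s, β+f) posterior.
Subtract the data counts: 30−13=17, 25−19=6.

Beta(17, 6)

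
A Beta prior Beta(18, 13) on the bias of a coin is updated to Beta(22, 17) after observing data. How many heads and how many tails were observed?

4 heads and 4 tails

Under Beta–binomial conjugacy the posterior parameters are (a+s, b+f).
So s = 22 − 18 = 4 and f = 17 − 13 = 4.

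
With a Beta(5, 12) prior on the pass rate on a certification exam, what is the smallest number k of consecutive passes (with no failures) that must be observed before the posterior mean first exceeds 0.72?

k = 26

After k passes and 0 failures the posterior is Beta(5+k, 12), with mean (5+k)/(5+12+k).
Set (5+k)/(17+k) > 0.72 and solve: k > (0.72·17 − 5)/(1 − 0.72) = 25.857.
The smallest integer exceeding 25.857 is 26, and checking k=26: (31)/(43) = 0.7209 > 0.72.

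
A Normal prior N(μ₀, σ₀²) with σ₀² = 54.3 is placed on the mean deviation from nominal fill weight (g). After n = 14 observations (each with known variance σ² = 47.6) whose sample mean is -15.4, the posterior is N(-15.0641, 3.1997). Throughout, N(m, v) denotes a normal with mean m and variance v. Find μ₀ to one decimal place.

With known observation variance, the Normal–Normal posterior has precision τ_n = τ₀ + n/σ² and mean μ_n = (τ₀μ₀ + (n/σ²)x̄)/τ_n.
Here τ₀ = 1/54.3 = 0.018416 and τ_data = 14/47.6 = 0.294118, so τ_n = 0.312534.
Rearranging for μ₀: μ₀ = (μ_n·τ_n − τ_data·x̄)/τ₀ = (-15.0641·0.312534 − 0.294118·-15.4) / 0.018416 = -0.178626/0.018416 ≈ -9.7.

μ₀ = -9.7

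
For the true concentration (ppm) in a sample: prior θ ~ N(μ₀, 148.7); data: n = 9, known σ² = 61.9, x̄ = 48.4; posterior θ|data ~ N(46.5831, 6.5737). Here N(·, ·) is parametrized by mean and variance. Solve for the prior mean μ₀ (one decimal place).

μ₀ = 7.3

The posterior mean is a precision-weighted average: μ_n = (τ₀μ₀ + τ_data·x̄)/(τ₀+τ_data), with τ₀=1/σ₀² and τ_data=n/σ².
Here τ₀ = 1/148.7 = 0.006725 and τ_data = 9/61.9 = 0.145396, so τ_n = 0.152121.
Rearranging for μ₀: μ₀ = (μ_n·τ_n − τ_data·x̄)/τ₀ = (46.5831·0.152121 − 0.145396·48.4) / 0.006725 = 0.049101/0.006725 ≈ 7.3.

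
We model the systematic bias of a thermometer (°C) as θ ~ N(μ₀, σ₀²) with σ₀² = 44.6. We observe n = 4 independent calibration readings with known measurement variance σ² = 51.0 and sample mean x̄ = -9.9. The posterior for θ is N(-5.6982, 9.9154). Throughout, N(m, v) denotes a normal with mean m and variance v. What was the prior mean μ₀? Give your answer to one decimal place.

With known observation variance, the Normal–Normal posterior has precision τ_n = τ₀ + n/σ² and mean μ_n = (τ₀μ₀ + (n/σ²)x̄)/τ_n.
Here τ₀ = 1/44.6 = 0.022422 and τ_data = 4/51.0 = 0.078431, so τ_n = 0.100853.
Rearranging for μ₀: μ₀ = (μ_n·τ_n − τ_data·x̄)/τ₀ = (-5.6982·0.100853 − 0.078431·-9.9) / 0.022422 = 0.201786/0.022422 ≈ 9.0.

μ₀ = 9.0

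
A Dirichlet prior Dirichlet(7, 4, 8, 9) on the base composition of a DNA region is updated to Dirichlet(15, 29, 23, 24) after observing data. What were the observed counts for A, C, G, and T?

For a Dirichlet(α) prior with multinomial counts c, the posterior is Dirichlet(α + c) componentwise.
Counts are posterior − prior componentwise: 15−7=8, 29−4=25, 23−8=15, 24−9=15.

counts (8, 25, 15, 15)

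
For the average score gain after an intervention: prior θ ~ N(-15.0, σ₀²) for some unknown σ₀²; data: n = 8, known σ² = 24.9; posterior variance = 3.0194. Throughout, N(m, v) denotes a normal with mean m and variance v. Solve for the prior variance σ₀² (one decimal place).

Posterior precision equals prior precision plus data precision: 1/σ_n² = 1/σ₀² + n/σ².
So 1/σ₀² = 1/3.0194 − 8/24.9 = 0.331192 − 0.321285 = 0.009907.
Hence σ₀² = 1/0.009907 ≈ 100.9.

σ₀² = 100.9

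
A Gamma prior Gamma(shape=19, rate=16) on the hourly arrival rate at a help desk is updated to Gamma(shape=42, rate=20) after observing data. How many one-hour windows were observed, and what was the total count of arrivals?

Gamma–Poisson conjugacy: posterior shape = α + Σxᵢ, posterior rate = β + n.
Matching: Σxᵢ = 42 − 19 = 23 and n = 20 − 16 = 4.

n = 4 one-hour windows with total 23 arrivals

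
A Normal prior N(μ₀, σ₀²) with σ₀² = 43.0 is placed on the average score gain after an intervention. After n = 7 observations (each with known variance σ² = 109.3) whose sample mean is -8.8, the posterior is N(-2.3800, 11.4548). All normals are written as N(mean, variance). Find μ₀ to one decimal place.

μ₀ = 15.3

The posterior mean is a precision-weighted average: μ_n = (τ₀μ₀ + τ_data·x̄)/(τ₀+τ_data), with τ₀=1/σ₀² and τ_data=n/σ².
Here τ₀ = 1/43.0 = 0.023256 and τ_data = 7/109.3 = 0.064044, so τ_n = 0.087300.
Rearranging for μ₀: μ₀ = (μ_n·τ_n − τ_data·x̄)/τ₀ = (-2.3800·0.087300 − 0.064044·-8.8) / 0.023256 = 0.355813/0.023256 ≈ 15.3.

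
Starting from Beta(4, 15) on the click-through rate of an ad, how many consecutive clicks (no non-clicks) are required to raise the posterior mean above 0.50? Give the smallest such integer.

k = 12

After k clicks and 0 non-clicks the posterior is Beta(4+k, 15), with mean (4+k)/(4+15+k).
Set (4+k)/(19+k) > 0.50 and solve: k > (0.50·19 − 4)/(1 − 0.50) = 11.000.
The smallest integer exceeding 11.000 is 12, and checking k=12: (16)/(31) = 0.5161 > 0.50.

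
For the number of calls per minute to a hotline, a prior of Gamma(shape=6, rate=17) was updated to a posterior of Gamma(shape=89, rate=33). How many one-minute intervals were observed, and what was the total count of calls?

Gamma–Poisson conjugacy: posterior shape = α + Σxᵢ, posterior rate = β + n.
Matching: Σxᵢ = 89 − 6 = 83 and n = 33 − 17 = 16.

n = 16 one-minute intervals with total 83 calls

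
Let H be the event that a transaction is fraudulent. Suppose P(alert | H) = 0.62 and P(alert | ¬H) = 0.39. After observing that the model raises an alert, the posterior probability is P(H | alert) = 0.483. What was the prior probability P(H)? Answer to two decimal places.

P(H) = 0.37

In odds form, posterior odds = prior odds × likelihood ratio, so prior odds = posterior odds ÷ LR.
Posterior odds = 0.483/(1−0.483) = 0.9342. LR = 0.62/0.39 = 1.5897.
Prior odds = 0.9342/1.5897 = 0.5877, so P(H) = 0.5877/(1+0.5877) ≈ 0.37.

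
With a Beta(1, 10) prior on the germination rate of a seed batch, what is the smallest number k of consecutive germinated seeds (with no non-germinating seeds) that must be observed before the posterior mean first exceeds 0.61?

After k germinated seeds and 0 non-germinating seeds the posterior is Beta(1+k, 10), with mean (1+k)/(1+10+k).
Set (1+k)/(11+k) > 0.61 and solve: k > (0.61·11 − 1)/(1 − 0.61) = 14.641.
The smallest integer exceeding 14.641 is 15.

k = 15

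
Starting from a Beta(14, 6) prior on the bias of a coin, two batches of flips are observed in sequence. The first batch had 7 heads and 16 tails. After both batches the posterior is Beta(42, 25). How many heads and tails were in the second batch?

21 heads and 3 tails

Because Beta–binomial updating is additive in the counts, the combined data contributed (α_post−α_prior, β_post−β_prior) successes and failures.
Total across both batches: 42−14=28 heads, 25−6=19 tails.
Subtract the first batch: 28−7=21 heads and 19−16=3 tails.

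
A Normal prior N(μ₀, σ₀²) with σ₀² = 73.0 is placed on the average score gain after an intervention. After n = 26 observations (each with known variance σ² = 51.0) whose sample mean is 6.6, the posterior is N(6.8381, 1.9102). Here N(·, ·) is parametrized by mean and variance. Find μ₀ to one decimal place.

μ₀ = 15.7

With known observation variance, the Normal–Normal posterior has precision τ_n = τ₀ + n/σ² and mean μ_n = (τ₀μ₀ + (n/σ²)x̄)/τ_n.
Here τ₀ = 1/73.0 = 0.013699 and τ_data = 26/51.0 = 0.509804, so τ_n = 0.523503.
Rearranging for μ₀: μ₀ = (μ_n·τ_n − τ_data·x̄)/τ₀ = (6.8381·0.523503 − 0.509804·6.6) / 0.013699 = 0.215059/0.013699 ≈ 15.7.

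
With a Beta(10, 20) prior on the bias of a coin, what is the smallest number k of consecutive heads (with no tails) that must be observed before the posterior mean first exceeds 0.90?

After k heads and 0 tails the posterior is Beta(10+k, 20), with mean (10+k)/(10+20+k).
Set (10+k)/(30+k) > 0.90 and solve: k > (0.90·30 − 10)/(1 − 0.90) = 170.000.
The smallest integer exceeding 170.000 is 171.

k = 171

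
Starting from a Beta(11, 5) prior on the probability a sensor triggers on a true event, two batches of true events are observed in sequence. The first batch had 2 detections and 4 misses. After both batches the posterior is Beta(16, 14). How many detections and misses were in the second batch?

Sequential conjugate updates are equivalent to a single update on the pooled data, so total successes = posterior α − prior α and total failures = posterior β − prior β.
Total across both batches: 16−11=5 detections, 14−5=9 misses.
Subtract the first batch: 5−2=3 detections and 9−4=5 misses.

3 detections and 5 misses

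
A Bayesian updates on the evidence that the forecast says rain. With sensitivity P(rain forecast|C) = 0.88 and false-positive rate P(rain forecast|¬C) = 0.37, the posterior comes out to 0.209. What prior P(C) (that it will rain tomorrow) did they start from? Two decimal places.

In odds form, posterior odds = prior odds × likelihood ratio, so prior odds = posterior odds ÷ LR.
Posterior odds = 0.209/(1−0.209) = 0.2642. LR = 0.88/0.37 = 2.3784.
Prior odds = 0.2642/2.3784 = 0.1111, so P(C) = 0.1111/(1+0.1111) ≈ 0.10.

P(C) = 0.10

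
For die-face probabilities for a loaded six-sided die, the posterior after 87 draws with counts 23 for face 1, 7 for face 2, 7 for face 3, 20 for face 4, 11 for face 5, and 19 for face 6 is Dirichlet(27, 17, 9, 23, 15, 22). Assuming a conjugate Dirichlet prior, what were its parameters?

Dirichlet(4, 10, 2, 3, 4, 3)

For a Dirichlet(α) prior with multinomial counts c, the posterior is Dirichlet(α + c) componentwise.
Subtract each count from the matching posterior parameter: 27−23=4, 17−7=10, 9−7=2, 23−20=3, 15−11=4, 22−19=3.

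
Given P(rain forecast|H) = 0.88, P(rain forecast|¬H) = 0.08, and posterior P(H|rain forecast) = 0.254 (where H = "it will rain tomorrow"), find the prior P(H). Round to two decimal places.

Bayes' rule in odds form gives O(H|E) = O(H)·[P(E|H)/P(E|¬H)], hence O(H) = O(H|E)/LR.
Posterior odds = 0.254/(1−0.254) = 0.3405. LR = 0.88/0.08 = 11.0000.
Prior odds = 0.3405/11.0000 = 0.0310, so P(H) = 0.0310/(1+0.0310) ≈ 0.03.

P(H) = 0.03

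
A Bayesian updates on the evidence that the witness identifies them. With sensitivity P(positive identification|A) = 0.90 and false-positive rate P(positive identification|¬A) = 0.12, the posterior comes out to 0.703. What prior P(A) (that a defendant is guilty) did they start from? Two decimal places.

P(A) = 0.24

In odds form, posterior odds = prior odds × likelihood ratio, so prior odds = posterior odds ÷ LR.
Posterior odds = 0.703/(1−0.703) = 2.3670. LR = 0.90/0.12 = 7.5000.
Prior odds = 2.3670/7.5000 = 0.3156, so P(A) = 0.3156/(1+0.3156) ≈ 0.24.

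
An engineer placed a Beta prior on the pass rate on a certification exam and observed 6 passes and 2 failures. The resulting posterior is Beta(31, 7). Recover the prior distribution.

Beta is conjugate to the binomial likelihood: posterior = Beta(a+s, b+f).
So a = 31 − 6 = 25 and b = 7 − 2 = 5.

Beta(25, 5)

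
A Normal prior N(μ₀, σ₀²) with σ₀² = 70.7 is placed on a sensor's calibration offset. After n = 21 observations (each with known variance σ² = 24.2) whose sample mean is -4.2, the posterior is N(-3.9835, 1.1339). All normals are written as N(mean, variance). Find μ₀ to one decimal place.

The posterior mean is a precision-weighted average: μ_n = (τ₀μ₀ + τ_data·x̄)/(τ₀+τ_data), with τ₀=1/σ₀² and τ_data=n/σ².
Here τ₀ = 1/70.7 = 0.014144 and τ_data = 21/24.2 = 0.867769, so τ_n = 0.881913.
Rearranging for μ₀: μ₀ = (μ_n·τ_n − τ_data·x̄)/τ₀ = (-3.9835·0.881913 − 0.867769·-4.2) / 0.014144 = 0.131529/0.014144 ≈ 9.3.

μ₀ = 9.3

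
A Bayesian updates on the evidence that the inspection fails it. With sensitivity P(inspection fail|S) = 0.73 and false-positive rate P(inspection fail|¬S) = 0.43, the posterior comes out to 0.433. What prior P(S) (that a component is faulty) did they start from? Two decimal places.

In odds form, posterior odds = prior odds × likelihood ratio, so prior odds = posterior odds ÷ LR.
Posterior odds = 0.433/(1−0.433) = 0.7637. LR = 0.73/0.43 = 1.6977.
Prior odds = 0.7637/1.6977 = 0.4498, so P(S) = 0.4498/(1+0.4498) ≈ 0.31.

P(S) = 0.31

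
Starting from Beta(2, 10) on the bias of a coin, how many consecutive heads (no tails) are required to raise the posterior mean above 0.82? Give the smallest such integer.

After k heads and 0 tails the posterior is Beta(2+k, 10), with mean (2+k)/(2+10+k).
Set (2+k)/(12+k) > 0.82 and solve: k > (0.82·12 − 2)/(1 − 0.82) = 43.556.
The smallest integer exceeding 43.556 is 44.

k = 44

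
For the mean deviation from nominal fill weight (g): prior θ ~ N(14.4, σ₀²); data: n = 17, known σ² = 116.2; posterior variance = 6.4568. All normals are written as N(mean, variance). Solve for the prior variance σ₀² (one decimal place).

σ₀² = 116.6

For the Normal–Normal model with known σ², precisions add: τ_n = τ₀ + n/σ².
So 1/σ₀² = 1/6.4568 − 17/116.2 = 0.154875 − 0.146299 = 0.008576.
Hence σ₀² = 1/0.008576 ≈ 116.6.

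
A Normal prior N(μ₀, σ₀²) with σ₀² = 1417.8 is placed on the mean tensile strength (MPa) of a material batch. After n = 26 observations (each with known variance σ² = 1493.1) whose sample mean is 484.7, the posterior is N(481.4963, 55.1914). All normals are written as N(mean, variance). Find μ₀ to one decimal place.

μ₀ = 402.4

With known observation variance, the Normal–Normal posterior has precision τ_n = τ₀ + n/σ² and mean μ_n = (τ₀μ₀ + (n/σ²)x̄)/τ_n.
Here τ₀ = 1/1417.8 = 0.000705 and τ_data = 26/1493.1 = 0.017413, so τ_n = 0.018118.
Rearranging for μ₀: μ₀ = (μ_n·τ_n − τ_data·x̄)/τ₀ = (481.4963·0.018118 − 0.017413·484.7) / 0.000705 = 0.283669/0.000705 ≈ 402.4.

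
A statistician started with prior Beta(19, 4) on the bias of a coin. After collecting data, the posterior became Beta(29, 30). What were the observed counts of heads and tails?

10 heads and 26 tails

A Beta(a, b) prior with s successes and f failures in binomial data gives a Beta(a+s, b+f) posterior.
So s = 29 − 19 = 10 and f = 30 − 4 = 26.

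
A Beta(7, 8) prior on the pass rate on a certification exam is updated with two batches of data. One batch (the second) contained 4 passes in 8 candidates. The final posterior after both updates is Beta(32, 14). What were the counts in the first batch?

21 passes and 2 failures

Because Beta–binomial updating is additive in the counts, the combined data contributed (α_post−α_prior, β_post−β_prior) successes and failures.
Total across both batches: 32−7=25 passes, 14−8=6 failures.
Subtract the second batch: 25−4=21 passes and 6−4=2 failures.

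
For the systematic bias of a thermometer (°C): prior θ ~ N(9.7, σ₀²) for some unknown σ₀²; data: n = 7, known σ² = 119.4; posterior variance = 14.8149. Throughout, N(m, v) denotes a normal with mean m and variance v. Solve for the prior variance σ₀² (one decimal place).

For the Normal–Normal model with known σ², precisions add: τ_n = τ₀ + n/σ².
So 1/σ₀² = 1/14.8149 − 7/119.4 = 0.067500 − 0.058626 = 0.008874.
Hence σ₀² = 1/0.008874 ≈ 112.7.

σ₀² = 112.7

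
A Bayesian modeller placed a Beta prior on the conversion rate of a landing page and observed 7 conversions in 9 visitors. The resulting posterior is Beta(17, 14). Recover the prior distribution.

Beta(10, 12)

Under Beta–binomial conjugacy the posterior parameters are (α+s, β+f).
Subtract the data counts: 17−7=10, 14−2=12.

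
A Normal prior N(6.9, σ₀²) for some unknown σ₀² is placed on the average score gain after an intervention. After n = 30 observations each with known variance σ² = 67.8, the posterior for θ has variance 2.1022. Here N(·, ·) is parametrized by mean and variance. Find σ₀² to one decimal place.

σ₀² = 30.1

Posterior precision equals prior precision plus data precision: 1/σ_n² = 1/σ₀² + n/σ².
So 1/σ₀² = 1/2.1022 − 30/67.8 = 0.475692 − 0.442478 = 0.033214.
Hence σ₀² = 1/0.033214 ≈ 30.1.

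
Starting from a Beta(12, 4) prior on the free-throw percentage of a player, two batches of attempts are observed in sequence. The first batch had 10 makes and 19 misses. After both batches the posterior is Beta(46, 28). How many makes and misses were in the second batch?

24 makes and 5 misses

Sequential conjugate updates are equivalent to a single update on the pooled data, so total successes = posterior α − prior α and total failures = posterior β − prior β.
Total across both batches: 46−12=34 makes, 28−4=24 misses.
Subtract the first batch: 34−10=24 makes and 24−19=5 misses.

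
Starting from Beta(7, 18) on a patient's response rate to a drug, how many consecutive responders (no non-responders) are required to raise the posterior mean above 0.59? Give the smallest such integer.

After k responders and 0 non-responders the posterior is Beta(7+k, 18), with mean (7+k)/(7+18+k).
Set (7+k)/(25+k) > 0.59 and solve: k > (0.59·25 − 7)/(1 − 0.59) = 18.902.
The smallest integer exceeding 18.902 is 19, and checking k=19: (26)/(44) = 0.5909 > 0.59.

k = 19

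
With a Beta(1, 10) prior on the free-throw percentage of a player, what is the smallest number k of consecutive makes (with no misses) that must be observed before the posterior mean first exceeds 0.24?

After k makes and 0 misses the posterior is Beta(1+k, 10), with mean (1+k)/(1+10+k).
Set (1+k)/(11+k) > 0.24 and solve: k > (0.24·11 − 1)/(1 − 0.24) = 2.158.
The smallest integer exceeding 2.158 is 3.

k = 3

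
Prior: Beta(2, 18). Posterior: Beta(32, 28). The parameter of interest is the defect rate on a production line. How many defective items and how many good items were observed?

Beta is conjugate to the binomial likelihood: posterior = Beta(α+s, β+f).
Match parameters: s=32−2=30, f=28−18=10.

30 defective items and 10 good items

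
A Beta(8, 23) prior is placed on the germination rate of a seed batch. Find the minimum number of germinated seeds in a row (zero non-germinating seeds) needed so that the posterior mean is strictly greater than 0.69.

After k germinated seeds and 0 non-germinating seeds the posterior is Beta(8+k, 23), with mean (8+k)/(8+23+k).
Set (8+k)/(31+k) > 0.69 and solve: k > (0.69·31 − 8)/(1 − 0.69) = 43.194.
The smallest integer exceeding 43.194 is 44.

k = 44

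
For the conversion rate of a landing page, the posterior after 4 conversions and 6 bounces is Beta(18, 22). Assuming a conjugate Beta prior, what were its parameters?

Under Beta–binomial conjugacy the posterior parameters are (α+s, β+f).
Subtract the data counts: 18−4=14, 22−6=16.

Beta(14, 16)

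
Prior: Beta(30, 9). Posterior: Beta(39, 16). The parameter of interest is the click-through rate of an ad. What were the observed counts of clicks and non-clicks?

Under Beta–binomial conjugacy the posterior parameters are (α+s, β+f).
So s = 39 − 30 = 9 and f = 16 − 9 = 7.

9 clicks and 7 non-clicks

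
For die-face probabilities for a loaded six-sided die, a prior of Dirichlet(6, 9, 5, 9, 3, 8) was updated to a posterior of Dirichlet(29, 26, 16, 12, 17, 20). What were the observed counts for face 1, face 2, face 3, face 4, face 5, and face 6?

For a Dirichlet(α) prior with multinomial counts c, the posterior is Dirichlet(α + c) componentwise.
Counts are posterior − prior componentwise: 29−6=23, 26−9=17, 16−5=11, 12−9=3, 17−3=14, 20−8=12.

counts (23, 17, 11, 3, 14, 12)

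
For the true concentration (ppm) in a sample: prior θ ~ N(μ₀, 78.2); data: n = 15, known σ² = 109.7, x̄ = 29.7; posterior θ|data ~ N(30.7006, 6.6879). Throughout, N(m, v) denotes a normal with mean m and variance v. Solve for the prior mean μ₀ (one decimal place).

The posterior mean is a precision-weighted average: μ_n = (τ₀μ₀ + τ_data·x̄)/(τ₀+τ_data), with τ₀=1/σ₀² and τ_data=n/σ².
Here τ₀ = 1/78.2 = 0.012788 and τ_data = 15/109.7 = 0.136737, so τ_n = 0.149525.
Rearranging for μ₀: μ₀ = (μ_n·τ_n − τ_data·x̄)/τ₀ = (30.7006·0.149525 − 0.136737·29.7) / 0.012788 = 0.529418/0.012788 ≈ 41.4.

μ₀ = 41.4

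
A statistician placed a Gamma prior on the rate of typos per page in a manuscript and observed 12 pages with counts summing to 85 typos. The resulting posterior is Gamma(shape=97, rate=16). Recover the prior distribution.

Gamma(shape=12, rate=4)

A Gamma(α, β) prior (rate parametrization) on a Poisson rate with n observations summing to S gives posterior Gamma(α+S, β+n).
So α = 97 − 85 = 12 and β = 16 − 12 = 4.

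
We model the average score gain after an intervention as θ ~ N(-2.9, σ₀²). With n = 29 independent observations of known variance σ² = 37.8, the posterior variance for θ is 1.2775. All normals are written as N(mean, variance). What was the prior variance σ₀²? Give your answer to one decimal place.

σ₀² = 64.2

Posterior precision equals prior precision plus data precision: 1/σ_n² = 1/σ₀² + n/σ².
So 1/σ₀² = 1/1.2775 − 29/37.8 = 0.782779 − 0.767196 = 0.015583.
Hence σ₀² = 1/0.015583 ≈ 64.2.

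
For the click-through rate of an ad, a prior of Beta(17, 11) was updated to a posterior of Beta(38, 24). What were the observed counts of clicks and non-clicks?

21 clicks and 13 non-clicks

Under Beta–binomial conjugacy the posterior parameters are (α+s, β+f).
Match parameters: s=38−17=21, f=24−11=13.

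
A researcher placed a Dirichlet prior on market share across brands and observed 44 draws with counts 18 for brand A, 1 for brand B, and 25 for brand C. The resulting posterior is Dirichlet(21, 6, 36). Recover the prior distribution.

For a Dirichlet(α) prior with multinomial counts c, the posterior is Dirichlet(α + c) componentwise.
Subtract each count from the matching posterior parameter: 21−18=3, 6−1=5, 36−25=11.

Dirichlet(3, 5, 11)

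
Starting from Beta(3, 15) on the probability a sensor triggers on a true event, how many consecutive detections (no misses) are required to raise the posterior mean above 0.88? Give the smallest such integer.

After k detections and 0 misses the posterior is Beta(3+k, 15), with mean (3+k)/(3+15+k).
Set (3+k)/(18+k) > 0.88 and solve: k > (0.88·18 − 3)/(1 − 0.88) = 107.000.
The smallest integer exceeding 107.000 is 108, and checking k=108: (111)/(126) = 0.8810 > 0.88.

k = 108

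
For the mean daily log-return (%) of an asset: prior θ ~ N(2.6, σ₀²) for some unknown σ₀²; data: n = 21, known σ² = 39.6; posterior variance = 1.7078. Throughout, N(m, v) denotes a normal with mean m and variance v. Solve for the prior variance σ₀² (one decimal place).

Posterior precision equals prior precision plus data precision: 1/σ_n² = 1/σ₀² + n/σ².
So 1/σ₀² = 1/1.7078 − 21/39.6 = 0.585549 − 0.530303 = 0.055246.
Hence σ₀² = 1/0.055246 ≈ 18.1.

σ₀² = 18.1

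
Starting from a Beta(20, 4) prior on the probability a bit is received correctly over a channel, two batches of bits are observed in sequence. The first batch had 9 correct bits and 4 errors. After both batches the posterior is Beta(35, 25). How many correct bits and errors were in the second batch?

6 correct bits and 17 errors

Sequential conjugate updates are equivalent to a single update on the pooled data, so total successes = posterior α − prior α and total failures = posterior β − prior β.
Total across both batches: 35−20=15 correct bits, 25−4=21 errors.
Subtract the first batch: 15−9=6 correct bits and 21−4=17 errors.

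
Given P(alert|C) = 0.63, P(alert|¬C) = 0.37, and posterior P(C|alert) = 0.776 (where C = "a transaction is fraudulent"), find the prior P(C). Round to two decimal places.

P(C) = 0.67

In odds form, posterior odds = prior odds × likelihood ratio, so prior odds = posterior odds ÷ LR.
Posterior odds = 0.776/(1−0.776) = 3.4643. LR = 0.63/0.37 = 1.7027.
Prior odds = 3.4643/1.7027 = 2.0346, so P(C) = 2.0346/(1+2.0346) ≈ 0.67.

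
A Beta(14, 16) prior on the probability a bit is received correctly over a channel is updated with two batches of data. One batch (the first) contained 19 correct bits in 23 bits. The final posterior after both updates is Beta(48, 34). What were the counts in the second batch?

Because Beta–binomial updating is additive in the counts, the combined data contributed (α_post−α_prior, β_post−β_prior) successes and failures.
Total across both batches: 48−14=34 correct bits, 34−16=18 errors.
Subtract the first batch: 34−19=15 correct bits and 18−4=14 errors.

15 correct bits and 14 errors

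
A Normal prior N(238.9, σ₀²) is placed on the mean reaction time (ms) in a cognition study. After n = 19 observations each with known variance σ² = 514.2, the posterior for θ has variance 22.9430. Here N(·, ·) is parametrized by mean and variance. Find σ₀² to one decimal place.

For the Normal–Normal model with known σ², precisions add: τ_n = τ₀ + n/σ².
So 1/σ₀² = 1/22.9430 − 19/514.2 = 0.043586 − 0.036951 = 0.006635.
Hence σ₀² = 1/0.006635 ≈ 150.7.

σ₀² = 150.7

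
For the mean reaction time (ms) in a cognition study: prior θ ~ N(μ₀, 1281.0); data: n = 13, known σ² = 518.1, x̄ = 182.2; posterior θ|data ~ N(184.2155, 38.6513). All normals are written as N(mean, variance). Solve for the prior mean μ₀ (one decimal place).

The posterior mean is a precision-weighted average: μ_n = (τ₀μ₀ + τ_data·x̄)/(τ₀+τ_data), with τ₀=1/σ₀² and τ_data=n/σ².
Here τ₀ = 1/1281.0 = 0.000781 and τ_data = 13/518.1 = 0.025092, so τ_n = 0.025873.
Rearranging for μ₀: μ₀ = (μ_n·τ_n − τ_data·x̄)/τ₀ = (184.2155·0.025873 − 0.025092·182.2) / 0.000781 = 0.194445/0.000781 ≈ 249.0.

μ₀ = 249.0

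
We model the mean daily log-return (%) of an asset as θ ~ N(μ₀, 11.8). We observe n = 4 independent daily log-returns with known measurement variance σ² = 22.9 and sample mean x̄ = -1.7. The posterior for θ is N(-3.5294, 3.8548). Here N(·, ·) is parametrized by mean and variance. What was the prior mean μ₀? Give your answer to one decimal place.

With known observation variance, the Normal–Normal posterior has precision τ_n = τ₀ + n/σ² and mean μ_n = (τ₀μ₀ + (n/σ²)x̄)/τ_n.
Here τ₀ = 1/11.8 = 0.084746 and τ_data = 4/22.9 = 0.174672, so τ_n = 0.259418.
Rearranging for μ₀: μ₀ = (μ_n·τ_n − τ_data·x̄)/τ₀ = (-3.5294·0.259418 − 0.174672·-1.7) / 0.084746 = -0.618647/0.084746 ≈ -7.3.

μ₀ = -7.3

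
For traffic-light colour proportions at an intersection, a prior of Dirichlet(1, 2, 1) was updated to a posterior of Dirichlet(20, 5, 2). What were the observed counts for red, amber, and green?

For a Dirichlet(α) prior with multinomial counts c, the posterior is Dirichlet(α + c) componentwise.
Counts are posterior − prior componentwise: 20−1=19, 5−2=3, 2−1=1.

counts (19, 3, 1)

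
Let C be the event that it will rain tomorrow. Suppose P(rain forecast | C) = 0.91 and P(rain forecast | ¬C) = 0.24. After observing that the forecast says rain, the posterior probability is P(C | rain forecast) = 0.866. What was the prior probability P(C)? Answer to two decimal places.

Bayes' rule in odds form gives O(C|E) = O(C)·[P(E|C)/P(E|¬C)], hence O(C) = O(C|E)/LR.
Posterior odds = 0.866/(1−0.866) = 6.4627. LR = 0.91/0.24 = 3.7917.
Prior odds = 6.4627/3.7917 = 1.7044, so P(C) = 1.7044/(1+1.7044) ≈ 0.63.

P(C) = 0.63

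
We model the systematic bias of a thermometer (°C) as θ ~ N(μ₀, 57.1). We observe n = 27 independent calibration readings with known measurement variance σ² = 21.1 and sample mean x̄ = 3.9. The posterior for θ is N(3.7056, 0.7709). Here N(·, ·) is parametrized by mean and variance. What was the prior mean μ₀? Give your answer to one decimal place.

The posterior mean is a precision-weighted average: μ_n = (τ₀μ₀ + τ_data·x̄)/(τ₀+τ_data), with τ₀=1/σ₀² and τ_data=n/σ².
Here τ₀ = 1/57.1 = 0.017513 and τ_data = 27/21.1 = 1.279621, so τ_n = 1.297134.
Rearranging for μ₀: μ₀ = (μ_n·τ_n − τ_data·x̄)/τ₀ = (3.7056·1.297134 − 1.279621·3.9) / 0.017513 = -0.183862/0.017513 ≈ -10.5.

μ₀ = -10.5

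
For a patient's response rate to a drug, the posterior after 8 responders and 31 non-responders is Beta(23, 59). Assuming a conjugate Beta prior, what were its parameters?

A Beta(α, β) prior with s successes and f failures in binomial data gives a Beta(α+s, β+f) posterior.
So α = 23 − 8 = 15 and β = 59 − 31 = 28.

Beta(15, 28)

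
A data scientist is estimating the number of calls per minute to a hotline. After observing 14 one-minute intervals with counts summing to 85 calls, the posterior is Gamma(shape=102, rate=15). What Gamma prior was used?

Gamma–Poisson conjugacy: posterior shape = α + Σxᵢ, posterior rate = β + n.
So α = 102 − 85 = 17 and β = 15 − 14 = 1.

Gamma(shape=17, rate=1)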